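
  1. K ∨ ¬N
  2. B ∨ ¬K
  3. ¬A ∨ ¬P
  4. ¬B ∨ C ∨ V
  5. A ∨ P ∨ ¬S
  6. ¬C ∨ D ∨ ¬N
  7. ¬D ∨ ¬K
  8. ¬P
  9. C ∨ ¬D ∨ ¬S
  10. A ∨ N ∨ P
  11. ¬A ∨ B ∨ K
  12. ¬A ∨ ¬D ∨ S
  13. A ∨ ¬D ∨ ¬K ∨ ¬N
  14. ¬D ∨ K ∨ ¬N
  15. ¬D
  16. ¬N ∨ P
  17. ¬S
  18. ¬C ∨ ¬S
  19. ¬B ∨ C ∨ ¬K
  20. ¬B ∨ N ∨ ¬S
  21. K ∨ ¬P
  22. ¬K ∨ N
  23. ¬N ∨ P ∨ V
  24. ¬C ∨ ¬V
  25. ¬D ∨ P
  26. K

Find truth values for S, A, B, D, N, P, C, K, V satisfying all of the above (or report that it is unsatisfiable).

UNSATISFIABLE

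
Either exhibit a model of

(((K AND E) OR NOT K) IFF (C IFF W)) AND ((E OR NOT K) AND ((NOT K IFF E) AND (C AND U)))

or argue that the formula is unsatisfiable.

K = False, U = True, C = True, E = True, W = True

  ((K AND E) OR NOT K) IFF (C IFF W) = True
    (K AND E) OR NOT K = True
      K AND E = False
      NOT K = True
    C IFF W = True
  (E OR NOT K) AND ((NOT K IFF E) AND (C AND U)) = True
    E OR NOT K = True
      NOT K = True
    (NOT K IFF E) AND (C AND U) = True
      NOT K IFF E = True
        NOT K = True
      C AND U = True
Both conjuncts True, so the formula holds.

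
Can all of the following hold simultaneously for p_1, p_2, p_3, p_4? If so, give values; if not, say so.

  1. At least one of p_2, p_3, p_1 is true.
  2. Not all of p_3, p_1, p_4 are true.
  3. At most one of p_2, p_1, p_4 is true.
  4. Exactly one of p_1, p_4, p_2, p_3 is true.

p_1 = False, p_2 = False, p_3 = True, p_4 = False

  (1) {p_2, p_3, p_1}: 1 true — at least one ✓
  (2) {p_3, p_1, p_4}: 1/3 true — not all ✓
  (3) {p_2, p_1, p_4}: 0 true — at most one ✓
  (4) {p_1, p_4, p_2, p_3}: 1 true — exactly one ✓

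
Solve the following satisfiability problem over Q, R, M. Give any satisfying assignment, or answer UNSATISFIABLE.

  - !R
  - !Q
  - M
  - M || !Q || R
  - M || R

Q = False, R = False, M = True

Unit clause (!R) forces R = False.
Unit clause (!Q) forces Q = False.
Unit clause (M) forces M = True.
Check each clause:
  (!R): !R holds.
  (!Q): !Q holds.
  (M): M holds.
  (M || !Q || R): M holds.
  (M || R): M holds.
All clauses satisfied.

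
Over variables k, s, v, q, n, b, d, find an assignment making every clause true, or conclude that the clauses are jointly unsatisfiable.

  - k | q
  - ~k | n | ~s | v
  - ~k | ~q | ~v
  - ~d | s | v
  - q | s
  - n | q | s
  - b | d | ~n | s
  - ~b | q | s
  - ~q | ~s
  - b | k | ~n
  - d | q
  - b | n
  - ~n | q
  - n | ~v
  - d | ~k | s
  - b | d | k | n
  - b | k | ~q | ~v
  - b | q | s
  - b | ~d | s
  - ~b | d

Set k = False.
  then (k | q) forces q = True.
  then (~q | ~s) forces s = False.
Try v = False:
  (~d | s | v) forces d = False.
  (~b | d) forces b = False.
  (b | d | ~n | s) forces n = False.
  clause (b | n) is falsified — backtrack.
So v = True.
  then (n | ~v) forces n = True.
  then (b | k | ~q | ~v) forces b = True.
  then (~b | d) forces d = True.
All clauses satisfied.

k=F; s=F; v=T; q=T; n=T; b=T; d=T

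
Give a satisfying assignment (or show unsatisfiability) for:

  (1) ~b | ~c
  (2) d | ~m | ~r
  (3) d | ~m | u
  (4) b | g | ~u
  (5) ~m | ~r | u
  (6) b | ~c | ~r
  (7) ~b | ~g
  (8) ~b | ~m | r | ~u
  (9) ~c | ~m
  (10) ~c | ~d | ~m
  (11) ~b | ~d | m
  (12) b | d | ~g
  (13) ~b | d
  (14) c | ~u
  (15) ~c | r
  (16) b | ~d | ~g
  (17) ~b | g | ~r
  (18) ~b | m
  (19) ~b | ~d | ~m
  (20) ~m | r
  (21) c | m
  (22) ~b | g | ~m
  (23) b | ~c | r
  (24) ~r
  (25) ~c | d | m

The formula is unsatisfiable.

Case r = True:
  Clause (~r) is falsified — contradiction.
Case r = False:
  (~c | r) forces c = False.
  (c | ~u) forces u = False.
  (~m | r) forces m = False.
  Clause (c | m) is falsified — contradiction.
Both cases fail, so the formula is unsatisfiable.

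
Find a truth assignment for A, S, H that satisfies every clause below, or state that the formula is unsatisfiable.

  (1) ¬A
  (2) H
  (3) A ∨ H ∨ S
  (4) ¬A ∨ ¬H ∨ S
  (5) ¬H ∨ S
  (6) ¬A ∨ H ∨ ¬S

Unit clause (¬A) forces A = False.
Unit clause (H) forces H = True.
In (¬H ∨ S) only S is left, so S = True.
Check each clause:
  (¬A): ¬A holds.
  (H): H holds.
  (A ∨ H ∨ S): H holds.
  (¬A ∨ ¬H ∨ S): ¬A holds.
  (¬H ∨ S): S holds.
  (¬A ∨ H ∨ ¬S): ¬A holds.
All clauses satisfied.

A: False, S: True, H: True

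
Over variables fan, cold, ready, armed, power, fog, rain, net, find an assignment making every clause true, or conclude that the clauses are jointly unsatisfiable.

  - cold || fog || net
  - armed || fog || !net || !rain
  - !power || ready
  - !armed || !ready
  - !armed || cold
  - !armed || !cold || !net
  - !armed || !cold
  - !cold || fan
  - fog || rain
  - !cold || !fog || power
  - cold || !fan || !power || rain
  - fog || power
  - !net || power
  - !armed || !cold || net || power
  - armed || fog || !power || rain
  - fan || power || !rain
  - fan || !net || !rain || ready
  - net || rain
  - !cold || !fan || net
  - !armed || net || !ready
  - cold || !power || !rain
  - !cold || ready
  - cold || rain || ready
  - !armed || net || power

fan = True, cold = False, ready = False, armed = False, power = False, fog = True, rain = True, net = False

Set fan = True.
Set cold = False.
  then (!armed || cold) forces armed = False.
Set ready = False.
  then (!power || ready) forces power = False.
  then (fog || power) forces fog = True.
  then (!net || power) forces net = False.
  then (net || rain) forces rain = True.
All clauses satisfied.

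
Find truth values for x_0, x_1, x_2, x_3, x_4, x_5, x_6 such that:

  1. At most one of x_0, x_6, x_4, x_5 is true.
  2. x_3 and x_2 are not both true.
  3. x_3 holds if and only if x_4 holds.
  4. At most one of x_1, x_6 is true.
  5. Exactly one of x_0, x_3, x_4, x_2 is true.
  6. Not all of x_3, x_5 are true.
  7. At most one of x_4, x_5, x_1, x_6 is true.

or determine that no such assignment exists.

x_0: False, x_1: False, x_2: True, x_3: False, x_4: False, x_5: False, x_6: True

  (1) {x_0, x_6, x_4, x_5}: 1 true — at most one ✓
  (2) x_3=F, x_2=T — not both ✓
  (3) x_3=F, x_4=F — same ✓
  (4) {x_1, x_6}: 1 true — at most one ✓
  (5) {x_0, x_3, x_4, x_2}: 1 true — exactly one ✓
  (6) {x_3, x_5}: 0/2 true — not all ✓
  (7) {x_4, x_5, x_1, x_6}: 1 true — at most one ✓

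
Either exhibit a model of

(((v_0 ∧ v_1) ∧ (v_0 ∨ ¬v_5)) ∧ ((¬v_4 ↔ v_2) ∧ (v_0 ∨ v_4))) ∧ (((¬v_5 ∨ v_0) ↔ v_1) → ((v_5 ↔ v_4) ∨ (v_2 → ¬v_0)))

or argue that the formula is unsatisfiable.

v_0=T, v_1=T, v_2=T, v_4=F, v_5=F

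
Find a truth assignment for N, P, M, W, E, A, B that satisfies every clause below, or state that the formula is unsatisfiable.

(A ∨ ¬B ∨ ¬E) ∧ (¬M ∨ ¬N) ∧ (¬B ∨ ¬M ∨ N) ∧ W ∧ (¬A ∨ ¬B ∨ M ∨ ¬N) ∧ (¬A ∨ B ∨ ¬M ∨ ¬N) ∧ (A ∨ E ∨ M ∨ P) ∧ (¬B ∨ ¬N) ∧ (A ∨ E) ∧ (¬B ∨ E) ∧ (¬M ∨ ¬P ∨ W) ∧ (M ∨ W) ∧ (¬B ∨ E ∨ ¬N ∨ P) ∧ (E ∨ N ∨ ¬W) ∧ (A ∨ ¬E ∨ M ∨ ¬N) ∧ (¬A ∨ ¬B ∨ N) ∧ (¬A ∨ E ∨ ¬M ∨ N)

N: False, P: True, M: False, W: True, E: True, A: True, B: False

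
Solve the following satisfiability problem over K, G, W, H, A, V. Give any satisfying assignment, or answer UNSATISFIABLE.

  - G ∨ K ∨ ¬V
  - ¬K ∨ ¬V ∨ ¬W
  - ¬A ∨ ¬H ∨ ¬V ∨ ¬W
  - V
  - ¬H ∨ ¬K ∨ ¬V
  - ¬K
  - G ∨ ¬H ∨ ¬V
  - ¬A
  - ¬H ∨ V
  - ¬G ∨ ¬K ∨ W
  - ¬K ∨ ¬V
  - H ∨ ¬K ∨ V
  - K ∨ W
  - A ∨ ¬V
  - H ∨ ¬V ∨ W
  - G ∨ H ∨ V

The formula is unsatisfiable.

Case A = True:
  Clause (¬A) is falsified — contradiction.
Case A = False:
  (V) forces V = True.
  Clause (A ∨ ¬V) is falsified — contradiction.
Both cases fail, so the formula is unsatisfiable.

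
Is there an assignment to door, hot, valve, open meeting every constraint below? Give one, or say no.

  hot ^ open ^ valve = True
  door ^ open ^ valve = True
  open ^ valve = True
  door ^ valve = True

door=F; hot=F; valve=T; open=F

hot ^ open ^ valve = F ^ F ^ T = True ✓
door ^ open ^ valve = F ^ F ^ T = True ✓
open ^ valve = F ^ T = True ✓
door ^ valve = F ^ T = True ✓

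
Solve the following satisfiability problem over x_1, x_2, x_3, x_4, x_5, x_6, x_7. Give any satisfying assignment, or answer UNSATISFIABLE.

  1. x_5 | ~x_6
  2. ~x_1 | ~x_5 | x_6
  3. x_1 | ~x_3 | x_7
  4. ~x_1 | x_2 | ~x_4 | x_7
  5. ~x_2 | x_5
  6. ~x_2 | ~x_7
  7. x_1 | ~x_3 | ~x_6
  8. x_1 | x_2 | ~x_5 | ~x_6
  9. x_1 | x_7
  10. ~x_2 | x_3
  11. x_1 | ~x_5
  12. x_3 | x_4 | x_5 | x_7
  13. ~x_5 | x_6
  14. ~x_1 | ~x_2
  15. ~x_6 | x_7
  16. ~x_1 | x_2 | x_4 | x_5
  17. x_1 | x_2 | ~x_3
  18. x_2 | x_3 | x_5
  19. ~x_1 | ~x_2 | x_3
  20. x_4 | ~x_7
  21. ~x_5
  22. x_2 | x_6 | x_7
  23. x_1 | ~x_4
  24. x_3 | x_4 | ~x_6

x_1 = True, x_2 = False, x_3 = True, x_4 = True, x_5 = False, x_6 = False, x_7 = True

Unit clause (~x_5) forces x_5 = False.
In (x_5 | ~x_6) only ~x_6 is left, so x_6 = False.
In (~x_2 | x_5) only ~x_2 is left, so x_2 = False.
In (x_2 | x_3 | x_5) only x_3 is left, so x_3 = True.
In (x_2 | x_6 | x_7) only x_7 is left, so x_7 = True.
In (x_1 | x_2 | ~x_3) only x_1 is left, so x_1 = True.
In (x_4 | ~x_7) only x_4 is left, so x_4 = True.
All clauses satisfied.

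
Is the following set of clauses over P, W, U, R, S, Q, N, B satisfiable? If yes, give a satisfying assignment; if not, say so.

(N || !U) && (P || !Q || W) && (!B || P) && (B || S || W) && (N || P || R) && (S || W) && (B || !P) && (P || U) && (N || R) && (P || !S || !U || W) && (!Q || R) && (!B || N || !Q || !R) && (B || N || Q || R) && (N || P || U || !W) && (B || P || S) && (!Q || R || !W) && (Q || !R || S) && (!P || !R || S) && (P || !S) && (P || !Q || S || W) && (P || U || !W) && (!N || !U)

Try P = False:
  (!B || P) forces B = False.
  (P || U) forces U = True.
  (N || !U) forces N = True.
  clause (!N || !U) is falsified — backtrack.
So P = True.
  then (B || !P) forces B = True.
Set W = True.
Try U = True:
  (N || !U) forces N = True.
  clause (!N || !U) is falsified — backtrack.
So U = False.
Set R = True.
  then (!P || !R || S) forces S = True.
Set Q = True.
  then (!B || N || !Q || !R) forces N = True.
All clauses satisfied.

P: True; W: True; U: False; R: True; S: True; Q: True; N: True; B: True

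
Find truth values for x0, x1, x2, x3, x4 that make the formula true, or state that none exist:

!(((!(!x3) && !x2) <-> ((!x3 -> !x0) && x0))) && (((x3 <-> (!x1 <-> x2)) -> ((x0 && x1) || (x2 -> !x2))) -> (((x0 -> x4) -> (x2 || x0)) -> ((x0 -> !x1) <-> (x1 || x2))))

x0 = False, x1 = True, x2 = False, x3 = True, x4 = True

  !(((!(!x3) && !x2) <-> ((!x3 -> !x0) && x0))) = True
    (!(!x3) && !x2) <-> ((!x3 -> !x0) && x0) = False
      !(!x3) && !x2 = True
        !(!x3) = True
          !x3 = False
        !x2 = True
      (!x3 -> !x0) && x0 = False
        !x3 -> !x0 = True
          !x3 = False
          !x0 = True
  ((x3 <-> (!x1 <-> x2)) -> ((x0 && x1) || (x2 -> !x2))) -> (((x0 -> x4) -> (x2 || x0)) -> ((x0 -> !x1) <-> (x1 || x2))) = True
    (x3 <-> (!x1 <-> x2)) -> ((x0 && x1) || (x2 -> !x2)) = True
      x3 <-> (!x1 <-> x2) = True
        !x1 <-> x2 = True
          !x1 = False
      (x0 && x1) || (x2 -> !x2) = True
        x0 && x1 = False
        x2 -> !x2 = True
          !x2 = True
    ((x0 -> x4) -> (x2 || x0)) -> ((x0 -> !x1) <-> (x1 || x2)) = True
      (x0 -> x4) -> (x2 || x0) = False
        x0 -> x4 = True
        x2 || x0 = False
      (x0 -> !x1) <-> (x1 || x2) = True
        x0 -> !x1 = True
          !x1 = False
        x1 || x2 = True
Both conjuncts True, so the formula holds.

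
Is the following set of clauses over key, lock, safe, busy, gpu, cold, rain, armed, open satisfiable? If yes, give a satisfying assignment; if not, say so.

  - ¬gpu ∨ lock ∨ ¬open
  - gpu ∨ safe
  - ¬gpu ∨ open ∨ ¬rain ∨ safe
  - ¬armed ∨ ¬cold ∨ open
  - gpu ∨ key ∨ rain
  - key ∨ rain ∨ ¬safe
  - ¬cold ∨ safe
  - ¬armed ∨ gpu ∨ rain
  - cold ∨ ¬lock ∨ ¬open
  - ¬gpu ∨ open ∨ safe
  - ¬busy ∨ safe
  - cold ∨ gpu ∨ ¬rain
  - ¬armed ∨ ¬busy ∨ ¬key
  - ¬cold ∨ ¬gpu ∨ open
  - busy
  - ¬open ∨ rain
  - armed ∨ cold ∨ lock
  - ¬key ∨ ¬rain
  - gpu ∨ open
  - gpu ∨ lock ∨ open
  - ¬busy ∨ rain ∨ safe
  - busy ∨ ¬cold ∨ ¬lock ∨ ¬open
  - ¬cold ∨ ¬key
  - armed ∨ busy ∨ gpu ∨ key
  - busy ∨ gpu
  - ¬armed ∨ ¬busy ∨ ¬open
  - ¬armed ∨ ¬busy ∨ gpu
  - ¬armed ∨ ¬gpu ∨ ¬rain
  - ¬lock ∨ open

Unit clause (busy) forces busy = True.
In (¬busy ∨ safe) only safe is left, so safe = True.
Set key = False.
  then (key ∨ rain ∨ ¬safe) forces rain = True.
Set lock = True.
  then (¬lock ∨ open) forces open = True.
  then (cold ∨ ¬lock ∨ ¬open) forces cold = True.
  then (¬armed ∨ ¬busy ∨ ¬open) forces armed = False.
Set gpu = True.
All clauses satisfied.

key = False; lock = True; safe = True; busy = True; gpu = True; cold = True; rain = True; armed = False; open = True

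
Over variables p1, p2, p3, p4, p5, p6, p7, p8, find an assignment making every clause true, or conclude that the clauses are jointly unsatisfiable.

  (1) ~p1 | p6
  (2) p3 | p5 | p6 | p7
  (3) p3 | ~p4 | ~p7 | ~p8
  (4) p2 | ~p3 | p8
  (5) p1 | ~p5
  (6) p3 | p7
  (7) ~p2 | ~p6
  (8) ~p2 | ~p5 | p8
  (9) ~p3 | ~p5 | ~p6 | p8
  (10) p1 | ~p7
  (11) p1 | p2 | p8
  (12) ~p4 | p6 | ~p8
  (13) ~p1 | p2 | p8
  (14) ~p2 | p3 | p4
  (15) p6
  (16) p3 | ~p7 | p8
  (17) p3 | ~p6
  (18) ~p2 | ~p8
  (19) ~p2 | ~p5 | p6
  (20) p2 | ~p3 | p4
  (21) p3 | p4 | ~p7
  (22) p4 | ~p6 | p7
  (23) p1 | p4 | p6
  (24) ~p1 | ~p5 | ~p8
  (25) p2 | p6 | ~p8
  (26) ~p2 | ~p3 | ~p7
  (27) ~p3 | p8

p1=T, p2=F, p3=T, p4=T, p5=F, p6=T, p7=F, p8=T

Unit clause (p6) forces p6 = True.
In (p3 | ~p6) only p3 is left, so p3 = True.
In (~p3 | p8) only p8 is left, so p8 = True.
In (~p2 | ~p6) only ~p2 is left, so p2 = False.
In (p2 | ~p3 | p4) only p4 is left, so p4 = True.
Set p1 = True.
  then (~p1 | ~p5 | ~p8) forces p5 = False.
Set p7 = False.
All clauses satisfied.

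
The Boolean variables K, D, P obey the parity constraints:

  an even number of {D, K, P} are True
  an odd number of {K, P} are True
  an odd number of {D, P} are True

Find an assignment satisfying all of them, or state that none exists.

K: True; D: True; P: False

{D, K, P}: 2 true → even ✓
{K, P}: 1 true → odd ✓
{D, P}: 1 true → odd ✓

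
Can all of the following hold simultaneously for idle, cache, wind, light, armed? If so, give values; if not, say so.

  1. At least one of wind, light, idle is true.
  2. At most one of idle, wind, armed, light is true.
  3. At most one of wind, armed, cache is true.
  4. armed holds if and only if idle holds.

idle = False, cache = True, wind = False, light = True, armed = False

  (1) {wind, light, idle}: 1 true — at least one ✓
  (2) {idle, wind, armed, light}: 1 true — at most one ✓
  (3) {wind, armed, cache}: 1 true — at most one ✓
  (4) armed=F, idle=F — same ✓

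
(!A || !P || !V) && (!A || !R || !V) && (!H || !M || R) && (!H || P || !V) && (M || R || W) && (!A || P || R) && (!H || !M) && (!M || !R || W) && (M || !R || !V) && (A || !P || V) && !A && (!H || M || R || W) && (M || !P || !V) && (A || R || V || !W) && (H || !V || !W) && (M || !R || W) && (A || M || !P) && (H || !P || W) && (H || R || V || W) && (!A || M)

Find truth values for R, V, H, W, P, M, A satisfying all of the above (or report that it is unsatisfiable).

Unit clause (!A) forces A = False.
Set R = True.
Try V = True:
  (M || !R || !V) forces M = True.
  (!H || !M) forces H = False.
  (!M || !R || W) forces W = True.
  clause (H || !V || !W) is falsified — backtrack.
So V = False.
  then (A || !P || V) forces P = False.
Set H = False.
Set W = True.
Set M = True.
All clauses satisfied.

R=T; V=F; H=F; W=T; P=F; M=T; A=F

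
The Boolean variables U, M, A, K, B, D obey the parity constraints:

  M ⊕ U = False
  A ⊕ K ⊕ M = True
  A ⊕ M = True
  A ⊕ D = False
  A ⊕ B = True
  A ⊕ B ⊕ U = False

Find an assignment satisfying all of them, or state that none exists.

U=T, M=T, A=F, K=F, B=T, D=F

M ⊕ U = T ⊕ T = False ✓
A ⊕ K ⊕ M = F ⊕ F ⊕ T = True ✓
A ⊕ M = F ⊕ T = True ✓
A ⊕ D = F ⊕ F = False ✓
A ⊕ B = F ⊕ T = True ✓
A ⊕ B ⊕ U = F ⊕ T ⊕ T = False ✓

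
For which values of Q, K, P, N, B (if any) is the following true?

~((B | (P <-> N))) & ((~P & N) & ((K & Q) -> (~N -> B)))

Q=T; K=F; P=F; N=T; B=F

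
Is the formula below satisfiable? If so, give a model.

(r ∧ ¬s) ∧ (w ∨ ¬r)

s: False, r: True, w: True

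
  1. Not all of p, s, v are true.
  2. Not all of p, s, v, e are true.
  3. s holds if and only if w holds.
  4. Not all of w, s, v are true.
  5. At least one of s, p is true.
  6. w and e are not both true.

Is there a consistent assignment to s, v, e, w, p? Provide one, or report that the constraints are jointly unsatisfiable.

s = False; v = True; e = False; w = False; p = True

  (1) {p, s, v}: 2/3 true — not all ✓
  (2) {p, s, v, e}: 2/4 true — not all ✓
  (3) s=F, w=F — same ✓
  (4) {w, s, v}: 1/3 true — not all ✓
  (5) {s, p}: 1 true — at least one ✓
  (6) w=F, e=F — not both ✓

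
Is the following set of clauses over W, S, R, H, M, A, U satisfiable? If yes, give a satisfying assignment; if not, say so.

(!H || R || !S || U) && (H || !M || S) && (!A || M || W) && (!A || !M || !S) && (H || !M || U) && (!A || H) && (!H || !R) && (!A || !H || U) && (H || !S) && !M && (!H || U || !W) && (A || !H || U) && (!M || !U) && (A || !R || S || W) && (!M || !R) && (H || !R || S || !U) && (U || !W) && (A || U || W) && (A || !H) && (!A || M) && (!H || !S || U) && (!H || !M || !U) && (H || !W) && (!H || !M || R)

W = False, S = False, R = False, H = False, M = False, A = False, U = True

Unit clause (!M) forces M = False.
In (!A || M) only !A is left, so A = False.
In (A || !H) only !H is left, so H = False.
In (H || !W) only !W is left, so W = False.
In (H || !S) only !S is left, so S = False.
In (A || !R || S || W) only !R is left, so R = False.
In (A || U || W) only U is left, so U = True.
All clauses satisfied.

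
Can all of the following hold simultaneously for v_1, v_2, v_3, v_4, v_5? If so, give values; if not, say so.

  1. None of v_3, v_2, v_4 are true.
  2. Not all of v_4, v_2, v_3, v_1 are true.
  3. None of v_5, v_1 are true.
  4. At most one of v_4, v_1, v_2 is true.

v_1=F; v_2=F; v_3=F; v_4=F; v_5=F

  (1) {v_3, v_2, v_4}: 0 true — none ✓
  (2) {v_4, v_2, v_3, v_1}: 0/4 true — not all ✓
  (3) {v_5, v_1}: 0 true — none ✓
  (4) {v_4, v_1, v_2}: 0 true — at most one ✓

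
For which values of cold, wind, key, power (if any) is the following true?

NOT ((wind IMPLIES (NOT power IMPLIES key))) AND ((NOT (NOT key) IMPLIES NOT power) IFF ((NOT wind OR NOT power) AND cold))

cold: True; wind: True; key: False; power: False

  NOT ((wind IMPLIES (NOT power IMPLIES key))) = True
    wind IMPLIES (NOT power IMPLIES key) = False
      NOT power IMPLIES key = False
        NOT power = True
  (NOT (NOT key) IMPLIES NOT power) IFF ((NOT wind OR NOT power) AND cold) = True
    NOT (NOT key) IMPLIES NOT power = True
      NOT (NOT key) = False
        NOT key = True
      NOT power = True
    (NOT wind OR NOT power) AND cold = True
      NOT wind OR NOT power = True
        NOT wind = False
        NOT power = True
Both conjuncts True, so the formula holds.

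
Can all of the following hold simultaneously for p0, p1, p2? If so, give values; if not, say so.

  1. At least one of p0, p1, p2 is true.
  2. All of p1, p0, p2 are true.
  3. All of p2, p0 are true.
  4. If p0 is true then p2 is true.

p0 = True; p1 = True; p2 = True

  (1) {p0, p1, p2}: 3 true — at least one ✓
  (2) {p1, p0, p2}: all 3 true ✓
  (3) {p2, p0}: all 2 true ✓
  (4) p0=T ⇒ p2: T ✓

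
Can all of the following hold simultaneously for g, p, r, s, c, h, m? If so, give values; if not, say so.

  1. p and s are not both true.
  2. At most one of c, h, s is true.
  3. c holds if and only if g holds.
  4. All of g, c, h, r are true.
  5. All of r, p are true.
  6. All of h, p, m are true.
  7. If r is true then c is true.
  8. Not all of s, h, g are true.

Case c = True:
  (2) with c=T forces h = False.
  Constraint (4) is violated (h=F) — contradiction.
Case c = False:
  Constraint (4) is violated (c=F) — contradiction.
Both cases fail — unsatisfiable.

UNSATISFIABLE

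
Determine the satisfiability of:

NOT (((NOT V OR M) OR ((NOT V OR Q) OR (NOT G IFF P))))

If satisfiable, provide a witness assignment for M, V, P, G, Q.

M = False, V = True, P = False, G = False, Q = False

  NOT (((NOT V OR M) OR ((NOT V OR Q) OR (NOT G IFF P)))) = True
    (NOT V OR M) OR ((NOT V OR Q) OR (NOT G IFF P)) = False
      NOT V OR M = False
        NOT V = False
      (NOT V OR Q) OR (NOT G IFF P) = False
        NOT V OR Q = False
          NOT V = False
        NOT G IFF P = False
          NOT G = True
The formula evaluates to True.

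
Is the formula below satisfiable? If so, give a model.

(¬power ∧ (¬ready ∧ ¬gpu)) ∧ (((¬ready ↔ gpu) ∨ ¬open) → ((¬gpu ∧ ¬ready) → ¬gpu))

gpu: False, ready: False, open: True, power: False

  ¬power ∧ (¬ready ∧ ¬gpu) = True
    ¬power = True
    ¬ready ∧ ¬gpu = True
      ¬ready = True
      ¬gpu = True
  ((¬ready ↔ gpu) ∨ ¬open) → ((¬gpu ∧ ¬ready) → ¬gpu) = True
    (¬ready ↔ gpu) ∨ ¬open = False
      ¬ready ↔ gpu = False
        ¬ready = True
      ¬open = False
    (¬gpu ∧ ¬ready) → ¬gpu = True
      ¬gpu ∧ ¬ready = True
        ¬gpu = True
        ¬ready = True
      ¬gpu = True
Both conjuncts True, so the formula holds.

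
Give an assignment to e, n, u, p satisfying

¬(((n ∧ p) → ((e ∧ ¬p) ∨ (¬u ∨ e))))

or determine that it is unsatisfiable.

e = False; n = True; u = True; p = True

  ¬(((n ∧ p) → ((e ∧ ¬p) ∨ (¬u ∨ e)))) = True
    (n ∧ p) → ((e ∧ ¬p) ∨ (¬u ∨ e)) = False
      n ∧ p = True
      (e ∧ ¬p) ∨ (¬u ∨ e) = False
        e ∧ ¬p = False
          ¬p = False
        ¬u ∨ e = False
          ¬u = False
The formula evaluates to True.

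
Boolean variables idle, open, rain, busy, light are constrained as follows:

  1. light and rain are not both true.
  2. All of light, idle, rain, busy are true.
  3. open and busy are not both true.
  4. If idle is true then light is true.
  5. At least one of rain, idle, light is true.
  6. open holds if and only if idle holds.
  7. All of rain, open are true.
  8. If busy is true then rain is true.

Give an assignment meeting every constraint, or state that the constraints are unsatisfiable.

Case rain = True:
  (1) with rain=T forces light = False.
  Constraint (2) is violated (light=F) — contradiction.
Case rain = False:
  Constraint (2) is violated (rain=F) — contradiction.
Both cases fail — unsatisfiable.

Unsatisfiable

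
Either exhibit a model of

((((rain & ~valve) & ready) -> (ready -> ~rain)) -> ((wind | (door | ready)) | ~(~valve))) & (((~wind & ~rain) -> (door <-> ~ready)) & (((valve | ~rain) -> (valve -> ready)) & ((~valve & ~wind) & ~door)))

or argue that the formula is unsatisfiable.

rain=T, valve=F, wind=F, door=F, ready=T

  (((rain & ~valve) & ready) -> (ready -> ~rain)) -> ((wind | (door | ready)) | ~(~valve)) = True
    ((rain & ~valve) & ready) -> (ready -> ~rain) = False
      (rain & ~valve) & ready = True
        rain & ~valve = True
          ~valve = True
      ready -> ~rain = False
        ~rain = False
    (wind | (door | ready)) | ~(~valve) = True
      wind | (door | ready) = True
        door | ready = True
      ~(~valve) = False
        ~valve = True
  ((~wind & ~rain) -> (door <-> ~ready)) & (((valve | ~rain) -> (valve -> ready)) & ((~valve & ~wind) & ~door)) = True
    (~wind & ~rain) -> (door <-> ~ready) = True
      ~wind & ~rain = False
        ~wind = True
        ~rain = False
      door <-> ~ready = True
        ~ready = False
    ((valve | ~rain) -> (valve -> ready)) & ((~valve & ~wind) & ~door) = True
      (valve | ~rain) -> (valve -> ready) = True
        valve | ~rain = False
          ~rain = False
        valve -> ready = True
      (~valve & ~wind) & ~door = True
        ~valve & ~wind = True
          ~valve = True
          ~wind = True
        ~door = True
Both conjuncts True, so the formula holds.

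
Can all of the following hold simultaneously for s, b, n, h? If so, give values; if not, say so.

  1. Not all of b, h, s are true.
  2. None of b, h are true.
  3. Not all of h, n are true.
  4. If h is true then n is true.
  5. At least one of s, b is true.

s=T; b=F; n=T; h=F

  (1) {b, h, s}: 1/3 true — not all ✓
  (2) {b, h}: 0 true — none ✓
  (3) {h, n}: 1/2 true — not all ✓
  (4) h=F ⇒ n: vacuous ✓
  (5) {s, b}: 1 true — at least one ✓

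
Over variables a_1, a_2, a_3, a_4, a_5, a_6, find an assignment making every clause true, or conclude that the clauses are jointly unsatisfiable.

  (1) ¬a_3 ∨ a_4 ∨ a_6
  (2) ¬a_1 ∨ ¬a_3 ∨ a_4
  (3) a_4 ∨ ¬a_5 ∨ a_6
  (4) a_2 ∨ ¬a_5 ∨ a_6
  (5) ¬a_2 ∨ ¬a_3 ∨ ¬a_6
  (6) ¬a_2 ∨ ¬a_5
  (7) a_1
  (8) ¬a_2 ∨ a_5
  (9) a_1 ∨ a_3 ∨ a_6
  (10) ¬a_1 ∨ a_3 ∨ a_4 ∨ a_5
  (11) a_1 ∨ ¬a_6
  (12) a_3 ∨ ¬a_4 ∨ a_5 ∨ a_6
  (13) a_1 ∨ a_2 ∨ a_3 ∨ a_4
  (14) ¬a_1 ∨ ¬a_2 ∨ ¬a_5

Unit clause (a_1) forces a_1 = True.
Try a_2 = True:
  (¬a_2 ∨ ¬a_5) forces a_5 = False.
  clause (¬a_2 ∨ a_5) is falsified — backtrack.
So a_2 = False.
Set a_3 = False.
Set a_4 = True.
Set a_5 = False.
  then (a_3 ∨ ¬a_4 ∨ a_5 ∨ a_6) forces a_6 = True.
All clauses satisfied.

a_1 = True; a_2 = False; a_3 = False; a_4 = True; a_5 = False; a_6 = True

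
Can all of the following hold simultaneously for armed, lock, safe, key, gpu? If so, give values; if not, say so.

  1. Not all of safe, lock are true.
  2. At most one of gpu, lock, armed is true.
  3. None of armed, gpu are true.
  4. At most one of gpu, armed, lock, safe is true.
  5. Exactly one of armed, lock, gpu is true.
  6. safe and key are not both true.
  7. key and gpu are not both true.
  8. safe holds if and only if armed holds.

armed: False, lock: True, safe: False, key: False, gpu: False

  (1) {safe, lock}: 1/2 true — not all ✓
  (2) {gpu, lock, armed}: 1 true — at most one ✓
  (3) {armed, gpu}: 0 true — none ✓
  (4) {gpu, armed, lock, safe}: 1 true — at most one ✓
  (5) {armed, lock, gpu}: 1 true — exactly one ✓
  (6) safe=F, key=F — not both ✓
  (7) key=F, gpu=F — not both ✓
  (8) safe=F, armed=F — same ✓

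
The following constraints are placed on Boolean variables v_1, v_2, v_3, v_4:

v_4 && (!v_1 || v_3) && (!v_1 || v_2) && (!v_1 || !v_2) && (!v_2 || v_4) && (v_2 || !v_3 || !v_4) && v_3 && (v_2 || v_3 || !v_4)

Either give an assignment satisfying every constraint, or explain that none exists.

Unit clause (v_4) forces v_4 = True.
Unit clause (v_3) forces v_3 = True.
In (v_2 || !v_3 || !v_4) only v_2 is left, so v_2 = True.
In (!v_1 || !v_2) only !v_1 is left, so v_1 = False.
Check each clause:
  (v_4): v_4 holds.
  (!v_1 || v_3): !v_1 holds.
  (!v_1 || v_2): !v_1 holds.
  (!v_1 || !v_2): !v_1 holds.
  (!v_2 || v_4): v_4 holds.
  (v_2 || !v_3 || !v_4): v_2 holds.
  (v_3): v_3 holds.
  (v_2 || v_3 || !v_4): v_2 holds.
All clauses satisfied.

v_1=F, v_2=T, v_3=T, v_4=T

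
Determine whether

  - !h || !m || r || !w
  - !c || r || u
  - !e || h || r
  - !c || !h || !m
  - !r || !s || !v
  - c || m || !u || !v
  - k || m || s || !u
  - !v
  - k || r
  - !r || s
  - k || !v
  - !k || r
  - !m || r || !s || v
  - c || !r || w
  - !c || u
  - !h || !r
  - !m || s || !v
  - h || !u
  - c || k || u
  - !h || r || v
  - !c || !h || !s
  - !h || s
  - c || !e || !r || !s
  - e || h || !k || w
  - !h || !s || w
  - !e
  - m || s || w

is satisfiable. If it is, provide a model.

Unit clause (!v) forces v = False.
Unit clause (!e) forces e = False.
Set w = True.
Set r = True.
  then (!r || s) forces s = True.
  then (!h || !r) forces h = False.
  then (h || !u) forces u = False.
  then (!c || u) forces c = False.
  then (c || k || u) forces k = True.
Set m = True.
All clauses satisfied.

v=F, w=T, r=T, c=F, e=F, u=F, h=F, m=T, s=T, k=T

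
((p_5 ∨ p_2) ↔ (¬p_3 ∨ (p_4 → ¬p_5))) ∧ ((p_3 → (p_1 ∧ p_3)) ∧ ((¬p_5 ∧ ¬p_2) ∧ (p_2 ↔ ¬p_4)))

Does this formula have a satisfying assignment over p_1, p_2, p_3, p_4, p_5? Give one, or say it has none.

UNSATISFIABLE

Case p_5 = True: the conjunct ¬p_5 is False.
Case p_5 = False: the formula simplifies to p_2 ∧ ((p_3 → (p_1 ∧ p_3)) ∧ (¬p_2 ∧ (p_2 ↔ ¬p_4))).
  p_2 = True: the conjunct ¬p_2 is False.
  p_2 = False: the conjunct p_2 is False.
Both cases fail — unsatisfiable.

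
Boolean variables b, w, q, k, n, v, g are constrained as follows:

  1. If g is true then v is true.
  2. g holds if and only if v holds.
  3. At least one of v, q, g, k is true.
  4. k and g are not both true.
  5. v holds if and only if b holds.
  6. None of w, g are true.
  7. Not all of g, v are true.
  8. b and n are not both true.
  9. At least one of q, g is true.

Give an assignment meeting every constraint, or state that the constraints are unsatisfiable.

b = False; w = False; q = True; k = True; n = False; v = False; g = False

  (1) g=F ⇒ v: vacuous ✓
  (2) g=F, v=F — same ✓
  (3) {v, q, g, k}: 2 true — at least one ✓
  (4) k=T, g=F — not both ✓
  (5) v=F, b=F — same ✓
  (6) {w, g}: 0 true — none ✓
  (7) {g, v}: 0/2 true — not all ✓
  (8) b=F, n=F — not both ✓
  (9) {q, g}: 1 true — at least one ✓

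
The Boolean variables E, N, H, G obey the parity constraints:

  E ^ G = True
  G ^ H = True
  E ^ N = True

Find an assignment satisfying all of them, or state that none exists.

E = True, N = False, H = True, G = False

E ^ G = T ^ F = True ✓
G ^ H = F ^ T = True ✓
E ^ N = T ^ F = True ✓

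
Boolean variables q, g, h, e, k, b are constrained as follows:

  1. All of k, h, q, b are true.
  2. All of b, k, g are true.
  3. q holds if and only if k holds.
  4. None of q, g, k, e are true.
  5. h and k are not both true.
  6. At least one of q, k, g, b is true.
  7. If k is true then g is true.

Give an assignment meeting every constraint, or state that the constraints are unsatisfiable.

UNSATISFIABLE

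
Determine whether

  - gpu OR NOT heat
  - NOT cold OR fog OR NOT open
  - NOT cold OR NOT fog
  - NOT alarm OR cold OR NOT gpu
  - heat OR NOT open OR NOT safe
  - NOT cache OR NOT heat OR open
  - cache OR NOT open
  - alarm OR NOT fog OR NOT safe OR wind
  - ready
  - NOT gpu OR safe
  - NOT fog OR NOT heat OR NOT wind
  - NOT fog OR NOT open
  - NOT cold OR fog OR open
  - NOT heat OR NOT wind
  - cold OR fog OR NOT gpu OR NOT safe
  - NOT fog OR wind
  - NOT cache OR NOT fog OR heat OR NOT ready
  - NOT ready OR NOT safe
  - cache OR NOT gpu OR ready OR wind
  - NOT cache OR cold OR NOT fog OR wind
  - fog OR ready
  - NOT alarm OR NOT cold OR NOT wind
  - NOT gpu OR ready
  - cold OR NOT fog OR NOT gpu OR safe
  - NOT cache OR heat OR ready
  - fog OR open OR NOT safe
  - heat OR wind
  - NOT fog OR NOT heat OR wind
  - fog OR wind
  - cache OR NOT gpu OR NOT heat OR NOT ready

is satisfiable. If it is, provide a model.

fog=F, cache=T, cold=F, alarm=T, safe=F, wind=T, gpu=F, ready=T, heat=F, open=F

Unit clause (ready) forces ready = True.
In (NOT ready OR NOT safe) only NOT safe is left, so safe = False.
In (NOT gpu OR safe) only NOT gpu is left, so gpu = False.
In (gpu OR NOT heat) only NOT heat is left, so heat = False.
In (heat OR wind) only wind is left, so wind = True.
Set fog = False.
Set cache = True.
Set cold = False.
Set alarm = True.
Set open = False.
All clauses satisfied.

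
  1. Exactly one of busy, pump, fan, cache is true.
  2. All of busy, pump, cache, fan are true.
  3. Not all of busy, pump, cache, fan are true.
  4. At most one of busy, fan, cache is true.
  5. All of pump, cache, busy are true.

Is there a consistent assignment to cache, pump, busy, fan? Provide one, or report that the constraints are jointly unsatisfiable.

Case fan = True:
  (1) with fan=T forces busy = False.
  Constraint (2) is violated (busy=F) — contradiction.
Case fan = False:
  Constraint (2) is violated (fan=F) — contradiction.
Both cases fail — unsatisfiable.

Unsatisfiable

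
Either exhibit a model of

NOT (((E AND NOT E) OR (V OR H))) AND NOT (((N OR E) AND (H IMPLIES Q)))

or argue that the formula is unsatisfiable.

V = False; Q = True; N = False; H = False; E = False

  NOT (((E AND NOT E) OR (V OR H))) = True
    (E AND NOT E) OR (V OR H) = False
      E AND NOT E = False
        NOT E = True
      V OR H = False
  NOT (((N OR E) AND (H IMPLIES Q))) = True
    (N OR E) AND (H IMPLIES Q) = False
      N OR E = False
      H IMPLIES Q = True
Both conjuncts True, so the formula holds.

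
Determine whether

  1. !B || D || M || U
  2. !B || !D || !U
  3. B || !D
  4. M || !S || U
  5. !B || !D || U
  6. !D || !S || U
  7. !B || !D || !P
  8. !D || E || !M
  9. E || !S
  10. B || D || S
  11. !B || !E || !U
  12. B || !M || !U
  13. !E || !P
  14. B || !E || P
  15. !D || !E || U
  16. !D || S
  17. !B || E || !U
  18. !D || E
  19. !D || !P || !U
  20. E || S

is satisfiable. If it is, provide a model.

B = True, P = False, U = False, M = True, E = True, D = False, S = False

Set B = True.
Try P = True:
  (!B || !D || !P) forces D = False.
  (!E || !P) forces E = False.
  (E || !S) forces S = False.
  clause (E || S) is falsified — backtrack.
So P = False.
Set U = False.
  then (!B || !D || U) forces D = False.
  then (!B || D || M || U) forces M = True.
Try E = False:
  (E || !S) forces S = False.
  clause (E || S) is falsified — backtrack.
So E = True.
Set S = False.
All clauses satisfied.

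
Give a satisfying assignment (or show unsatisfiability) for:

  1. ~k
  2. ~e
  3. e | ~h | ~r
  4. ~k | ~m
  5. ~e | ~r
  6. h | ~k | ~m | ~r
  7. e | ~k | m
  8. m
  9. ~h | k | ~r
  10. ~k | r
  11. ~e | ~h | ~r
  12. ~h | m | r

Unit clause (~k) forces k = False.
Unit clause (~e) forces e = False.
Unit clause (m) forces m = True.
Set h = False.
Set r = True.
All clauses satisfied.

e: False, m: True, k: False, h: False, r: True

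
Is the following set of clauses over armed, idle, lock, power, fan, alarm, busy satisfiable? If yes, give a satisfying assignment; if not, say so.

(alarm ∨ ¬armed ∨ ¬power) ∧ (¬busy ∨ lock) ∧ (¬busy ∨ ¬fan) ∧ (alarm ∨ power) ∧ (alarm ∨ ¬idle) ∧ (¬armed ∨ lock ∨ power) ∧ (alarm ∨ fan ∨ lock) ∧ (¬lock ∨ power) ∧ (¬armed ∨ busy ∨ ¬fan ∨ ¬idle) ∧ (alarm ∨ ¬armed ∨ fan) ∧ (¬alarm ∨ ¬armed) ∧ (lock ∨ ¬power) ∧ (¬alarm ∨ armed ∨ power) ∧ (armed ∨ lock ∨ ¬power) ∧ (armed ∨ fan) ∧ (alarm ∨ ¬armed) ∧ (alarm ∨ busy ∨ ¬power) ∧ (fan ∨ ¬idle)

Try armed = True:
  (¬alarm ∨ ¬armed) forces alarm = False.
  clause (alarm ∨ ¬armed) is falsified — backtrack.
So armed = False.
  then (armed ∨ fan) forces fan = True.
  then (¬busy ∨ ¬fan) forces busy = False.
Set idle = True.
  then (alarm ∨ ¬idle) forces alarm = True.
  then (¬alarm ∨ armed ∨ power) forces power = True.
  then (armed ∨ lock ∨ ¬power) forces lock = True.
All clauses satisfied.

armed=F, idle=T, lock=T, power=T, fan=T, alarm=T, busy=F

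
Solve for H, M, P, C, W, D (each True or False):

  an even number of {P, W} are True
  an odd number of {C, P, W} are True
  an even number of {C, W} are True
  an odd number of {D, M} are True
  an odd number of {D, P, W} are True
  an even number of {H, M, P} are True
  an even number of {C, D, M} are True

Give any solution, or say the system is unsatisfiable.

H = True; M = False; P = True; C = True; W = True; D = True

{P, W}: 2 true → even ✓
{C, P, W}: 3 true → odd ✓
{C, W}: 2 true → even ✓
{D, M}: 1 true → odd ✓
{D, P, W}: 3 true → odd ✓
{H, M, P}: 2 true → even ✓
{C, D, M}: 2 true → even ✓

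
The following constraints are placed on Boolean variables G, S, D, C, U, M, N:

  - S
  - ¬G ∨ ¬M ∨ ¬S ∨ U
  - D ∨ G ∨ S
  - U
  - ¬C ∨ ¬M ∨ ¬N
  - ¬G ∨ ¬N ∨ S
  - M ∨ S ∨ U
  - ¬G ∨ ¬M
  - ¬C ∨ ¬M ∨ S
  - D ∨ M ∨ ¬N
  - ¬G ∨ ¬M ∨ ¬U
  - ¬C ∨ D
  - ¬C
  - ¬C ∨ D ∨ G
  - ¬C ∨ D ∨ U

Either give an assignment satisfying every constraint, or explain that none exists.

Unit clause (S) forces S = True.
Unit clause (U) forces U = True.
Unit clause (¬C) forces C = False.
Set G = True.
  then (¬G ∨ ¬M) forces M = False.
Set D = True.
Set N = True.
All clauses satisfied.

G = True; S = True; D = True; C = False; U = True; M = False; N = True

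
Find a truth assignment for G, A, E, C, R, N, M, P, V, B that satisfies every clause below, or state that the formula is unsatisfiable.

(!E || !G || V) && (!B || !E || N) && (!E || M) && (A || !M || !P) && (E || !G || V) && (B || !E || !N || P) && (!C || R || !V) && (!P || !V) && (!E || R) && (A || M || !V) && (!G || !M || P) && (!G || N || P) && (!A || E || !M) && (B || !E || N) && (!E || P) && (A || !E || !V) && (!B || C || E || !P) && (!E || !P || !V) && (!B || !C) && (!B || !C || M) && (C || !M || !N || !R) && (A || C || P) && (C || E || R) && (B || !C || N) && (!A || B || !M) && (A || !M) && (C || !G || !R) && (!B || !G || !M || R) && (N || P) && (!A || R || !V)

Set G = False.
Set A = True.
Set E = False.
  then (!A || E || !M) forces M = False.
Set C = True.
  then (!B || !C) forces B = False.
  then (B || !C || N) forces N = True.
Set R = True.
Set P = False.
Set V = True.
All clauses satisfied.

G=F; A=T; E=F; C=T; R=T; N=T; M=F; P=F; V=T; B=F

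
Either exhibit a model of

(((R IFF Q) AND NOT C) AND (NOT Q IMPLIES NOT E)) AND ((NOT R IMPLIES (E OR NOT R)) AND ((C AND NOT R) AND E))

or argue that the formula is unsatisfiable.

The formula is unsatisfiable.

Case C = True: the conjunct NOT C is False.
Case C = False: the conjunct C is False.
Both cases fail — unsatisfiable.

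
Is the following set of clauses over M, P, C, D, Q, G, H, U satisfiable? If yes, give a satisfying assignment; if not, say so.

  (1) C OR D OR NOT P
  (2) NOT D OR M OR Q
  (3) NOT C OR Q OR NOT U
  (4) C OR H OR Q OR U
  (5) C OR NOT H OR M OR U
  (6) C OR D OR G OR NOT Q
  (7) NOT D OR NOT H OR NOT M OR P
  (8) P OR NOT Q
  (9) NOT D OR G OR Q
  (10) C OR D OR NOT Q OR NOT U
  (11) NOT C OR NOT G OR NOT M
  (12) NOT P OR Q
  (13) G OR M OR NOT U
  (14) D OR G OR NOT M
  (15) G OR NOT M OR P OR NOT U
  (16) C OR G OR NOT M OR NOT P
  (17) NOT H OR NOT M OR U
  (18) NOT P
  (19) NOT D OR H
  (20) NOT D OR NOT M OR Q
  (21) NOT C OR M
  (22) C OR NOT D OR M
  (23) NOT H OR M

M=F, P=F, C=F, D=F, Q=F, G=T, H=F, U=T

Unit clause (NOT P) forces P = False.
In (P OR NOT Q) only NOT Q is left, so Q = False.
Set M = False.
  then (NOT D OR M OR Q) forces D = False.
  then (NOT C OR M) forces C = False.
  then (NOT H OR M) forces H = False.
  then (C OR H OR Q OR U) forces U = True.
  then (G OR M OR NOT U) forces G = True.
All clauses satisfied.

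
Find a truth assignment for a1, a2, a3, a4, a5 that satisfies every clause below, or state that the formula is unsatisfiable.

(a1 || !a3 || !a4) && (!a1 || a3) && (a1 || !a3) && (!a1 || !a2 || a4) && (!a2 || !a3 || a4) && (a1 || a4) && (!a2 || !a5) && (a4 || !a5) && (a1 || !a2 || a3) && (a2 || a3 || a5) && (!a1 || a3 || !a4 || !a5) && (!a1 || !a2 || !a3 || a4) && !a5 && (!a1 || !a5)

Unit clause (!a5) forces a5 = False.
Try a1 = False:
  (a1 || !a3) forces a3 = False.
  (a1 || a4) forces a4 = True.
  (a1 || !a2 || a3) forces a2 = False.
  clause (a2 || a3 || a5) is falsified — backtrack.
So a1 = True.
  then (!a1 || a3) forces a3 = True.
Set a2 = False.
Set a4 = False.
All clauses satisfied.

a1 = True, a2 = False, a3 = True, a4 = False, a5 = False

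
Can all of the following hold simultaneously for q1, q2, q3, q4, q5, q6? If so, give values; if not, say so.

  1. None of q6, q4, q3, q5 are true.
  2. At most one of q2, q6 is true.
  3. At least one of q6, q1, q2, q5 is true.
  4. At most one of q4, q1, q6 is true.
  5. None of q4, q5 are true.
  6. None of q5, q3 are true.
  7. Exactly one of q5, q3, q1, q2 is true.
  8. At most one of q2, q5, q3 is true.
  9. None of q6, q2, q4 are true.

q1: True, q2: False, q3: False, q4: False, q5: False, q6: False

  (1) {q6, q4, q3, q5}: 0 true — none ✓
  (2) {q2, q6}: 0 true — at most one ✓
  (3) {q6, q1, q2, q5}: 1 true — at least one ✓
  (4) {q4, q1, q6}: 1 true — at most one ✓
  (5) {q4, q5}: 0 true — none ✓
  (6) {q5, q3}: 0 true — none ✓
  (7) {q5, q3, q1, q2}: 1 true — exactly one ✓
  (8) {q2, q5, q3}: 0 true — at most one ✓
  (9) {q6, q2, q4}: 0 true — none ✓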